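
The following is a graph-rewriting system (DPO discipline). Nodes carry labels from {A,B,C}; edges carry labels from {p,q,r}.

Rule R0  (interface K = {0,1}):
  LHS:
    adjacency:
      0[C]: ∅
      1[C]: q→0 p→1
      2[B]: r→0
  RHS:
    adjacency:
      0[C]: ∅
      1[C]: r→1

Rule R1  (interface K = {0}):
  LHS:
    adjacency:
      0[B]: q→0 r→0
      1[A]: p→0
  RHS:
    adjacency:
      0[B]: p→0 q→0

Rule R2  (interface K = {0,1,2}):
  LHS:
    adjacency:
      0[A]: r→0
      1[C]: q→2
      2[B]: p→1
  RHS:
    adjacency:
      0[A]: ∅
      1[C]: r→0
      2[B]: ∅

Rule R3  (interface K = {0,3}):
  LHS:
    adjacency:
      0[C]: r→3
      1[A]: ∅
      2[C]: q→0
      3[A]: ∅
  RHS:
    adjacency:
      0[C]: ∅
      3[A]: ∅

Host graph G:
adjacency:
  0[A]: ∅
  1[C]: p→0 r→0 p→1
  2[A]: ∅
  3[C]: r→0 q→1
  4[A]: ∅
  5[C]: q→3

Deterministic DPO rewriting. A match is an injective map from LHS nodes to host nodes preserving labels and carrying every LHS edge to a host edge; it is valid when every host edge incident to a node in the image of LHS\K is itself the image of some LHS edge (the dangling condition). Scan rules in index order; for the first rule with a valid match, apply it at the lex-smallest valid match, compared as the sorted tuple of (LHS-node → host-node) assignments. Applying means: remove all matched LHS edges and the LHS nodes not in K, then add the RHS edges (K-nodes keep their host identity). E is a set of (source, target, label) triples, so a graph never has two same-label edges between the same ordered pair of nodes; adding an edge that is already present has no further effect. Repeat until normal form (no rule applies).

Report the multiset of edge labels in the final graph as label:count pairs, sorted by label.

Answer: p:2

Rewrite trace:
start.  V:6 E:6  edges: 1-p->0 1-r->0 1-p->1 3-r->0 3-q->1 5-q->3
1. fire R3 via {0↦3, 1↦2, 2↦5, 3↦0}  →  V:4 E:4  edges: 1-p->0 1-r->0 1-p->1 3-q->1
2. fire R3 via {0↦1, 1↦4, 2↦3, 3↦0}  →  V:2 E:2  edges: 1-p->0 1-p->1
final graph: no rule applies after step 2
NF edges: [(1, 0, 'p'), (1, 1, 'p')]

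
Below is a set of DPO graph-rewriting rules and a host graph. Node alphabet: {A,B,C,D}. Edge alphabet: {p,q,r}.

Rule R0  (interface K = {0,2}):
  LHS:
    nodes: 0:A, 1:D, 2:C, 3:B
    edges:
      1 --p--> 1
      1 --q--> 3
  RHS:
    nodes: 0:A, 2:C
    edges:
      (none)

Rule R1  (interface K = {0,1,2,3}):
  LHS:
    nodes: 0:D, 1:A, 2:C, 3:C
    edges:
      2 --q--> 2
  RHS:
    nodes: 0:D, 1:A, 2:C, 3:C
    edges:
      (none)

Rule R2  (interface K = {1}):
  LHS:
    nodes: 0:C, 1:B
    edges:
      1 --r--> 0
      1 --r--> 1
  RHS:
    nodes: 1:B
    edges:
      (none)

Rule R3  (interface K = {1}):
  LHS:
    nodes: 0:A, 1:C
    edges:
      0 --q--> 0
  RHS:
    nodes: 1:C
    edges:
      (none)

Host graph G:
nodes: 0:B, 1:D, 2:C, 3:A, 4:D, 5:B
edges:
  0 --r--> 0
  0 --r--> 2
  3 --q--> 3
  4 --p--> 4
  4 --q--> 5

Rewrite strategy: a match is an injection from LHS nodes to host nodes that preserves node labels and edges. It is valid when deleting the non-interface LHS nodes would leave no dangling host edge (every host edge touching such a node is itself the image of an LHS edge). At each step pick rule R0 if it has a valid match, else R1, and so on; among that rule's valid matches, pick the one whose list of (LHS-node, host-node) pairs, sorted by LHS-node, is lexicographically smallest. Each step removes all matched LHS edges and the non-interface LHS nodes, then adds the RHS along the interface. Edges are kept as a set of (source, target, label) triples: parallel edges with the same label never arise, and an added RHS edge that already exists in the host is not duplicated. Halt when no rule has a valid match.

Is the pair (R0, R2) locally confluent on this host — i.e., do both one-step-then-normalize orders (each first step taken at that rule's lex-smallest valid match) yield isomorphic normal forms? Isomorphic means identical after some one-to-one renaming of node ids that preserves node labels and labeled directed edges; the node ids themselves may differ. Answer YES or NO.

branch R0-first: apply at {0↦3, 1↦4, 2↦2, 3↦5} → |E|=3, then 1 more step(s) → NF |V|=3 |E|=1 V={0:B, 1:D, 3:A} E=3-q->3
branch R2-first: apply at {0↦2, 1↦0} → |E|=3, then 0 more step(s) → NF |V|=5 |E|=3 V={0:B, 1:D, 3:A, 4:D, 5:B} E=3-q->3 4-p->4 4-q->5
graphs not isomorphic

Answer: NO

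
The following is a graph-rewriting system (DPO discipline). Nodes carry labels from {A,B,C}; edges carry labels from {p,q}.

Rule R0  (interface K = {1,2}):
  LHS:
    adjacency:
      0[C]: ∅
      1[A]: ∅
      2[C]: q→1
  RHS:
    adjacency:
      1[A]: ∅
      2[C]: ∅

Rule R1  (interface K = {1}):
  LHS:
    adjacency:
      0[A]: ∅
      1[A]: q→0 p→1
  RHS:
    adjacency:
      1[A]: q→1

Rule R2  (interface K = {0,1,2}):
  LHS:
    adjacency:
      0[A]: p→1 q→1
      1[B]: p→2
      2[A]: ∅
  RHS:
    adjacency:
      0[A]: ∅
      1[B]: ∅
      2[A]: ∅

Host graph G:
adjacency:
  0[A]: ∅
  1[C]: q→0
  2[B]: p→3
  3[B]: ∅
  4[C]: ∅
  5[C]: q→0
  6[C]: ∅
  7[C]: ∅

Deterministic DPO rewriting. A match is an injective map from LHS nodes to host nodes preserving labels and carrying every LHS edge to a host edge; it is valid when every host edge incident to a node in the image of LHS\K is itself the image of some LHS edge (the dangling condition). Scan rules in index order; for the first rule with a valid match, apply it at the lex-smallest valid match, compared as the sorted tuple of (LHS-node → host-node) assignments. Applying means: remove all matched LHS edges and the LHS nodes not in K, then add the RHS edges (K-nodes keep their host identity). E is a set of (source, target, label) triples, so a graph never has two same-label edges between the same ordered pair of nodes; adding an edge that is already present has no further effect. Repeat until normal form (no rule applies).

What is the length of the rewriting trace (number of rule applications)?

start.  V:8 E:3  edges: 1-q->0 2-p->3 5-q->0
1. fire R0 via {0↦4, 1↦0, 2↦1}  →  V:7 E:2  edges: 2-p->3 5-q->0
2. fire R0 via {0↦1, 1↦0, 2↦5}  →  V:6 E:1  edges: 2-p->3
final graph: no rule applies after step 2

Answer: 2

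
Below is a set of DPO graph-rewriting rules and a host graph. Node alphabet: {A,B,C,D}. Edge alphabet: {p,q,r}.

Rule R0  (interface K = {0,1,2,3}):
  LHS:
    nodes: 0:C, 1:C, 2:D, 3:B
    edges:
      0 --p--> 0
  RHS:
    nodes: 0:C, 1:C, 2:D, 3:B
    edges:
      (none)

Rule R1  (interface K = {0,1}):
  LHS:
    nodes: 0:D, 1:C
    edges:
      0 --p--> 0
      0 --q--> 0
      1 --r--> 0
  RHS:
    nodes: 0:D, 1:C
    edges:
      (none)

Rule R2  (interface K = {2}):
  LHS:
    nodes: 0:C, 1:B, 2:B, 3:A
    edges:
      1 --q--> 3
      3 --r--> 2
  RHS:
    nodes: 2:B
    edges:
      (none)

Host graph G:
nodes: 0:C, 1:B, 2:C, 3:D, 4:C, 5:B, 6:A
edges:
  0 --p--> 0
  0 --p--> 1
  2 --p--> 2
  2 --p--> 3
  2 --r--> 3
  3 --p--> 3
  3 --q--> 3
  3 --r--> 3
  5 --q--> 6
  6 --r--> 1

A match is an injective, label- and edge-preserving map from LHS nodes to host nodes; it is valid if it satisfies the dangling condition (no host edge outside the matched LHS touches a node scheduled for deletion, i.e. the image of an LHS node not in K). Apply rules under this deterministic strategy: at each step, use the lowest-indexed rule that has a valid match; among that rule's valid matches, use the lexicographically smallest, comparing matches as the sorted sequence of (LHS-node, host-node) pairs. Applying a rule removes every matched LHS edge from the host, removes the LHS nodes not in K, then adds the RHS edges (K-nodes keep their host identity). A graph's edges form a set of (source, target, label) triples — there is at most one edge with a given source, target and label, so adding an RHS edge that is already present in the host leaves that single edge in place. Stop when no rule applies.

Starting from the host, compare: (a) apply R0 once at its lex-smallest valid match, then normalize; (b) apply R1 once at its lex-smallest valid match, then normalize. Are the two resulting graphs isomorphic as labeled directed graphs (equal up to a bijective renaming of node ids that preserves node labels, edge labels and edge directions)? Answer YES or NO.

Answer: YES

Rewrite trace:
branch R0-first: apply at {0↦0, 1↦2, 2↦3, 3↦1} → |E|=9, then 3 more step(s) → NF |V|=4 |E|=3 V={0:C, 1:B, 2:C, 3:D} E=0-p->1 2-p->3 3-r->3
branch R1-first: apply at {0↦3, 1↦2} → |E|=7, then 3 more step(s) → NF |V|=4 |E|=3 V={0:C, 1:B, 2:C, 3:D} E=0-p->1 2-p->3 3-r->3
graphs isomorphic (equal up to label-preserving node renaming)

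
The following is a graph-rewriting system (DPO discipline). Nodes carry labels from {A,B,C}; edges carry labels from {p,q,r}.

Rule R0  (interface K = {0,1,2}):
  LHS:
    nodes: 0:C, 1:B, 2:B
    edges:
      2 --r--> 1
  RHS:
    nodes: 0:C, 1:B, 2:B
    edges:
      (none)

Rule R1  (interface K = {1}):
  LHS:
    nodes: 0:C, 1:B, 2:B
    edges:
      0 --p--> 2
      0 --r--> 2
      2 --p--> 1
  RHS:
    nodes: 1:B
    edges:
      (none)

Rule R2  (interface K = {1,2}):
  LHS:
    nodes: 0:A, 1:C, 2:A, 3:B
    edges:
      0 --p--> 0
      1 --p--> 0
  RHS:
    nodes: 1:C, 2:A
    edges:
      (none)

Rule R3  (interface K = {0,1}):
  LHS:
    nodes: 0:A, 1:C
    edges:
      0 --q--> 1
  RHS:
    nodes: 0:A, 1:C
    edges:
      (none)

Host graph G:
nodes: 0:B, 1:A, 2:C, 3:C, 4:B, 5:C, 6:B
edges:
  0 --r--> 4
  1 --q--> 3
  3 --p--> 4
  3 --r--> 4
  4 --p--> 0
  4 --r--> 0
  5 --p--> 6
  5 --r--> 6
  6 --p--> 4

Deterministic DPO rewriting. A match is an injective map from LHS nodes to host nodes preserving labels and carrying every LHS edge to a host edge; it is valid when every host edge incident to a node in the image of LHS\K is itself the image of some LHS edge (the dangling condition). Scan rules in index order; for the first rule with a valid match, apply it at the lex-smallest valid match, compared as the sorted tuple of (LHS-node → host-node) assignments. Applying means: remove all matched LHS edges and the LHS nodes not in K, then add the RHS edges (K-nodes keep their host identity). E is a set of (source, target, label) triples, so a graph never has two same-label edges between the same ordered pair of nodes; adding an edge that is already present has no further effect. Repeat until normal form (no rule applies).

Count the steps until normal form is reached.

[0] host  ⇒  7 nodes, 9 edges  {0-r->4 1-q->3 3-p->4 3-r->4 4-p->0 4-r->0 5-p->6 5-r->6 6-p->4}
[1] R0 @ {0↦2, 1↦0, 2↦4}  ⇒  7 nodes, 8 edges  {0-r->4 1-q->3 3-p->4 3-r->4 4-p->0 5-p->6 5-r->6 6-p->4}
[2] R0 @ {0↦2, 1↦4, 2↦0}  ⇒  7 nodes, 7 edges  {1-q->3 3-p->4 3-r->4 4-p->0 5-p->6 5-r->6 6-p->4}
[3] R1 @ {0↦5, 1↦4, 2↦6}  ⇒  5 nodes, 4 edges  {1-q->3 3-p->4 3-r->4 4-p->0}
[4] R3 @ {0↦1, 1↦3}  ⇒  5 nodes, 3 edges  {3-p->4 3-r->4 4-p->0}
[5] R1 @ {0↦3, 1↦0, 2↦4}  ⇒  3 nodes, 0 edges  {∅}
halt: no rule applies after step 5

Answer: 5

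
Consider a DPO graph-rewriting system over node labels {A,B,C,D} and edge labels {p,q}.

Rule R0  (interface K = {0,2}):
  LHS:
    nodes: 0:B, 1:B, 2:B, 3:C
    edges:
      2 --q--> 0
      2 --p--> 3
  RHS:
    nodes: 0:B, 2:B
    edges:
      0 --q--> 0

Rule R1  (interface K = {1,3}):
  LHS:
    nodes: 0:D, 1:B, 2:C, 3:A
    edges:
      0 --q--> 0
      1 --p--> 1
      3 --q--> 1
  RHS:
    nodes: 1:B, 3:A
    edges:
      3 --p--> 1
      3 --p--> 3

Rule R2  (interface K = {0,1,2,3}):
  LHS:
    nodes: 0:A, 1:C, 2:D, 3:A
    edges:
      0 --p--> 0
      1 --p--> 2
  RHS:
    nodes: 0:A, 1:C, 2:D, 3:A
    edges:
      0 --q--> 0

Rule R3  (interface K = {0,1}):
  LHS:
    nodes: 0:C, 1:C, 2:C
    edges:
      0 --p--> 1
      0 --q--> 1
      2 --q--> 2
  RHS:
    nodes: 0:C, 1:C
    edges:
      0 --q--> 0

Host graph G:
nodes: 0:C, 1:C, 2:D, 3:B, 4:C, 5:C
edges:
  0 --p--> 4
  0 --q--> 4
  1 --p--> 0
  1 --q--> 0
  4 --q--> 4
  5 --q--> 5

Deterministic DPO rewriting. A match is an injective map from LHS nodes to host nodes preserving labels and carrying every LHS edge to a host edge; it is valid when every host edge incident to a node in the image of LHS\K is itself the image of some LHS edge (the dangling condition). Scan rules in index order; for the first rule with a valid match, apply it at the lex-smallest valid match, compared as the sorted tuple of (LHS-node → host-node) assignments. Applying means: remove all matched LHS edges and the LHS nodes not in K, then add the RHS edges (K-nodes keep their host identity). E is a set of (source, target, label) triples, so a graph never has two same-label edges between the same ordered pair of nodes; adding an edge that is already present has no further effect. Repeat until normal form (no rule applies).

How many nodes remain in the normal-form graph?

Answer: 4

Rewrite trace:
initial: |V|=6 |E|=6  E = 0-p->4 0-q->4 1-p->0 1-q->0 4-q->4 5-q->5
step 1: apply R3 at {0↦0, 1↦4, 2↦5}  → |V|=5 |E|=4  E = 0-q->0 1-p->0 1-q->0 4-q->4
step 2: apply R3 at {0↦1, 1↦0, 2↦4}  → |V|=4 |E|=2  E = 0-q->0 1-q->1
halt: no rule applies after step 2
NF nodes: {0:C, 1:C, 2:D, 3:B}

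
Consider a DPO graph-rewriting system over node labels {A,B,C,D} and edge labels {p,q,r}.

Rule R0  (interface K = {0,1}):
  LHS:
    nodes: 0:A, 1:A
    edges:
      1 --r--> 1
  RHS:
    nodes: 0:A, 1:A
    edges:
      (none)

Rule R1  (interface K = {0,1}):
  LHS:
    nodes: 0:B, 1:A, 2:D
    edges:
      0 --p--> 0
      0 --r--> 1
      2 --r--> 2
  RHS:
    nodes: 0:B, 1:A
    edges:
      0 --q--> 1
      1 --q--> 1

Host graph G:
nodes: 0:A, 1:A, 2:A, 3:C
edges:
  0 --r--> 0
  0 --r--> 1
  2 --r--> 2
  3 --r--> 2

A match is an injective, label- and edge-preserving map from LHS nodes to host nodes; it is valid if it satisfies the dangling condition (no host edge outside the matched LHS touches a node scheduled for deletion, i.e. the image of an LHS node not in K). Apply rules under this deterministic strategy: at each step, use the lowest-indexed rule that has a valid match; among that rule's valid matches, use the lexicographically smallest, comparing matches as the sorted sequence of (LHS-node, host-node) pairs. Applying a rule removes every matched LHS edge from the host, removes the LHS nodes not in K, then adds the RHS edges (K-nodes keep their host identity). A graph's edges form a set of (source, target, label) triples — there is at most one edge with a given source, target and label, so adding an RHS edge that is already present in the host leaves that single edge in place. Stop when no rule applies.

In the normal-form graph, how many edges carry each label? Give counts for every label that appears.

initial: |V|=4 |E|=4  E = 0-r->0 0-r->1 2-r->2 3-r->2
step 1: apply R0 at {0↦0, 1↦2}  → |V|=4 |E|=3  E = 0-r->0 0-r->1 3-r->2
step 2: apply R0 at {0↦1, 1↦0}  → |V|=4 |E|=2  E = 0-r->1 3-r->2
halt: no rule applies after step 2
NF edges: [(0, 1, 'r'), (3, 2, 'r')]

Answer: r:2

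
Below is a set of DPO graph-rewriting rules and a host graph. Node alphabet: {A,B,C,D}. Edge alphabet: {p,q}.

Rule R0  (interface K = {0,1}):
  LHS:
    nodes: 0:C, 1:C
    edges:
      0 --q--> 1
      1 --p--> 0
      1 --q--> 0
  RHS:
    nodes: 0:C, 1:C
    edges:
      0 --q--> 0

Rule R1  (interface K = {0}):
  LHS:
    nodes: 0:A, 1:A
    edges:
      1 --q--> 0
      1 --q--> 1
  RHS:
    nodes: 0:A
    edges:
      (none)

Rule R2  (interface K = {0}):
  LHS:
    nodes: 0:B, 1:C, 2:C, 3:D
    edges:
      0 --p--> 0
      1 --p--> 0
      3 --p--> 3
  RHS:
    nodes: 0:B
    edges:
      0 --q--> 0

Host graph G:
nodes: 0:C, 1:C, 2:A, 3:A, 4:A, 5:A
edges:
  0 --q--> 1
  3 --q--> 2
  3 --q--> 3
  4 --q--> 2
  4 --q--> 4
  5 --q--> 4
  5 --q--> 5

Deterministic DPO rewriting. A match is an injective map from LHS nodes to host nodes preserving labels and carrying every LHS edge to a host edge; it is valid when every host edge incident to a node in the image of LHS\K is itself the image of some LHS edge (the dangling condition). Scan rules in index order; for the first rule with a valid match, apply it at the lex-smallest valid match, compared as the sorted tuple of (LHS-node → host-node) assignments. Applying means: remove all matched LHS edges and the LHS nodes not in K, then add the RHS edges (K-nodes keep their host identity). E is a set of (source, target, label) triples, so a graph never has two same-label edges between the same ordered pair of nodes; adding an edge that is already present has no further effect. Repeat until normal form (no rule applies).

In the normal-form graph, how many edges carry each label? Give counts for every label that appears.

initial: |V|=6 |E|=7  E = 0-q->1 3-q->2 3-q->3 4-q->2 4-q->4 5-q->4 5-q->5
step 1: apply R1 at {0↦2, 1↦3}  → |V|=5 |E|=5  E = 0-q->1 4-q->2 4-q->4 5-q->4 5-q->5
step 2: apply R1 at {0↦4, 1↦5}  → |V|=4 |E|=3  E = 0-q->1 4-q->2 4-q->4
step 3: apply R1 at {0↦2, 1↦4}  → |V|=3 |E|=1  E = 0-q->1
halt: no rule applies after step 3
NF edges: [(0, 1, 'q')]

Answer: q:1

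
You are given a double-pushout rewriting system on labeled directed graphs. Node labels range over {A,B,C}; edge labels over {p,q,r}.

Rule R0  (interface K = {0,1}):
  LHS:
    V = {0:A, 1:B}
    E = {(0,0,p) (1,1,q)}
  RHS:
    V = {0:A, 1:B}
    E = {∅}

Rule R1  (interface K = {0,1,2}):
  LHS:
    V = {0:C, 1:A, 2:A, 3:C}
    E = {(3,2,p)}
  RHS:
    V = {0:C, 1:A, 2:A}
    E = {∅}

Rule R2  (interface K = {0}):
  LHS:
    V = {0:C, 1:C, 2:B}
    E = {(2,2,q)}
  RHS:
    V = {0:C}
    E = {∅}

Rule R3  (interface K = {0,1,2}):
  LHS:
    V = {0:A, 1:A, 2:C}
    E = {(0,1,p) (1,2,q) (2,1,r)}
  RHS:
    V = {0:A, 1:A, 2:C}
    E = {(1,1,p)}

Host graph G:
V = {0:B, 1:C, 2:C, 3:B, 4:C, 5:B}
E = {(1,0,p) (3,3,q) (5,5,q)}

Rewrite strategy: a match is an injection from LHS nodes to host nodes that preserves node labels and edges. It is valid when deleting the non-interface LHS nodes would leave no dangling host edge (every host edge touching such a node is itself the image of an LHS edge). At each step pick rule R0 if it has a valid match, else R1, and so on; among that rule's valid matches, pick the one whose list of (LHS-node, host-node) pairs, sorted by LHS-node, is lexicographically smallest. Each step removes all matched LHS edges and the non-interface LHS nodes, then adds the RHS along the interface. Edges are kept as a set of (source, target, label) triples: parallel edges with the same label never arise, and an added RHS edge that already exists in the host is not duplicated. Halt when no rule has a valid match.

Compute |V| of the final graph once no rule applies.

start.  V:6 E:3  edges: 1-p->0 3-q->3 5-q->5
1. fire R2 via {0↦1, 1↦2, 2↦3}  →  V:4 E:2  edges: 1-p->0 5-q->5
2. fire R2 via {0↦1, 1↦4, 2↦5}  →  V:2 E:1  edges: 1-p->0
final graph: no rule applies after step 2
NF nodes: {0:B, 1:C}

Answer: 2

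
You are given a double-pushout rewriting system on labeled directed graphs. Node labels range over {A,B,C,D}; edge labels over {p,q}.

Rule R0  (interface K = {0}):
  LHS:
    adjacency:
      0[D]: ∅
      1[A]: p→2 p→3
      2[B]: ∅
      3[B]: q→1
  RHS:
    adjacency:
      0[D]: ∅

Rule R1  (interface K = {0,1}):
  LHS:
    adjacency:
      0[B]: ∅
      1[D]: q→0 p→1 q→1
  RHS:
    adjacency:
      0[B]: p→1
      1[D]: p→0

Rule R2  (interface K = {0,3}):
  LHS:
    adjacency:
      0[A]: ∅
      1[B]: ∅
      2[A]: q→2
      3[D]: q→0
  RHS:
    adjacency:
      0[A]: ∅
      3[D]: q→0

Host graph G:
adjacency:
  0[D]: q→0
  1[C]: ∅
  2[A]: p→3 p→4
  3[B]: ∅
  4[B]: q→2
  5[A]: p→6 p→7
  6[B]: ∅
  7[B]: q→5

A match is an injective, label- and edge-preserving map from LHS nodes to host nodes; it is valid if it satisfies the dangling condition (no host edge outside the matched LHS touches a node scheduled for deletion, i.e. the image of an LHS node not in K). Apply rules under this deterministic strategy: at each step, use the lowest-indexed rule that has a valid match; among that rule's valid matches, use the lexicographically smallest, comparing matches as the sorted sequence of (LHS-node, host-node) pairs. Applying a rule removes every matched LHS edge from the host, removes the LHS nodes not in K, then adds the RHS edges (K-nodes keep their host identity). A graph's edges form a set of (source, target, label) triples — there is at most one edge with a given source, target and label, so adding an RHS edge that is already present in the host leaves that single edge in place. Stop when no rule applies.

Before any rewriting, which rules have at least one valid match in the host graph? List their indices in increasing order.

R0: 2 valid matches — {0↦0, 1↦2, 2↦3, 3↦4}, {0↦0, 1↦5, 2↦6, 3↦7}
R1: no valid match — LHS pattern not found
R2: no valid match — LHS pattern not found

Answer: [R0]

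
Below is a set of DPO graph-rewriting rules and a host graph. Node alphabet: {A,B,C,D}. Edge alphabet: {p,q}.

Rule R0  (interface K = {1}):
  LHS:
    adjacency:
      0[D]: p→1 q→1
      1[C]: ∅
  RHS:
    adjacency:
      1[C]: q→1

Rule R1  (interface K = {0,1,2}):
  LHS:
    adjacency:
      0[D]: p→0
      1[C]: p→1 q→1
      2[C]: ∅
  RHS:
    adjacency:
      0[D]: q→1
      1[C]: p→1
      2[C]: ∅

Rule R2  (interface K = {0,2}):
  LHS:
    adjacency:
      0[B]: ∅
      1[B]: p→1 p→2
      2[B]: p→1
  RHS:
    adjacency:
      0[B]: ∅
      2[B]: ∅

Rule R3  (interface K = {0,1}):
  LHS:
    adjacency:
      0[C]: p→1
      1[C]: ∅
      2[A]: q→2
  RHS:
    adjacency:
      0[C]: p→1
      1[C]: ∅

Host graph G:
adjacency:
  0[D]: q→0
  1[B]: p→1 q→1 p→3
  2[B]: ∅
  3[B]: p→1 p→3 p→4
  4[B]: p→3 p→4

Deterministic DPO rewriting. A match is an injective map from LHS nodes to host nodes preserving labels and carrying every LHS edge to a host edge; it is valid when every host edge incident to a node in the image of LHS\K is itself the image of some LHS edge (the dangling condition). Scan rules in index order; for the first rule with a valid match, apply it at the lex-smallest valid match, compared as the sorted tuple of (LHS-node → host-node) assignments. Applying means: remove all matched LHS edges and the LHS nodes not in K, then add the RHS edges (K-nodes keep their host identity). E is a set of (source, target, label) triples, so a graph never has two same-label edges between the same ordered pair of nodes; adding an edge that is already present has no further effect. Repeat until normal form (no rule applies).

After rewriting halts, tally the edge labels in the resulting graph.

Answer: p:1 q:2

Rewrite trace:
[0] host  ⇒  5 nodes, 9 edges  {0-q->0 1-p->1 1-q->1 1-p->3 3-p->1 3-p->3 3-p->4 4-p->3 4-p->4}
[1] R2 @ {0↦1, 1↦4, 2↦3}  ⇒  4 nodes, 6 edges  {0-q->0 1-p->1 1-q->1 1-p->3 3-p->1 3-p->3}
[2] R2 @ {0↦2, 1↦3, 2↦1}  ⇒  3 nodes, 3 edges  {0-q->0 1-p->1 1-q->1}
halt: no rule applies after step 2
NF edges: [(0, 0, 'q'), (1, 1, 'p'), (1, 1, 'q')]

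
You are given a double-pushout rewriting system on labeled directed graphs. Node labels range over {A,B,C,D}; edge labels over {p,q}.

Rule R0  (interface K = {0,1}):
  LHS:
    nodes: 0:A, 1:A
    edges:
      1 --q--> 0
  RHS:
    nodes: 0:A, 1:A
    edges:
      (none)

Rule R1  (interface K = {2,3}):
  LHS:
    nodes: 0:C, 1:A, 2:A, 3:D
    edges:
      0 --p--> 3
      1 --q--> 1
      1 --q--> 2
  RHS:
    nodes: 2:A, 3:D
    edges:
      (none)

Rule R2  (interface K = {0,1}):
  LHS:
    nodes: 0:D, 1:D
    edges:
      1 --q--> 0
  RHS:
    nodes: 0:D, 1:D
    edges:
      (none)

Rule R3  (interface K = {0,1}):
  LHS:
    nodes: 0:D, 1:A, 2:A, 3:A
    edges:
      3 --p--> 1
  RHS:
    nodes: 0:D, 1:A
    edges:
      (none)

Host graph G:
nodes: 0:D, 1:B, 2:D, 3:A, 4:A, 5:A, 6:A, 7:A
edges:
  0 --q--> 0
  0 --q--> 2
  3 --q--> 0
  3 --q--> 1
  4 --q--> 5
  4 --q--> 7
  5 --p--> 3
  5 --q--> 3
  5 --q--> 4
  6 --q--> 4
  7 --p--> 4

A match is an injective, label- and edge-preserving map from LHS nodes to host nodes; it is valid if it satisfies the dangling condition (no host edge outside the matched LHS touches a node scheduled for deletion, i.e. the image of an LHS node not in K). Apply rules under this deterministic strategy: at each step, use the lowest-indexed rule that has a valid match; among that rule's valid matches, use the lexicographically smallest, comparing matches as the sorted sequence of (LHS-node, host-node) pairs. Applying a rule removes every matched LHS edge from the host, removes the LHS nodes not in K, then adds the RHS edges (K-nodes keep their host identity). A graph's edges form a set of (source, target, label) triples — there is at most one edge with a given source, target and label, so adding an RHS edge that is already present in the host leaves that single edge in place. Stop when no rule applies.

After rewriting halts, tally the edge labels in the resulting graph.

start.  V:8 E:11  edges: 0-q->0 0-q->2 3-q->0 3-q->1 4-q->5 4-q->7 5-p->3 5-q->3 5-q->4 6-q->4 7-p->4
1. fire R0 via {0↦3, 1↦5}  →  V:8 E:10  edges: 0-q->0 0-q->2 3-q->0 3-q->1 4-q->5 4-q->7 5-p->3 5-q->4 6-q->4 7-p->4
2. fire R0 via {0↦4, 1↦5}  →  V:8 E:9  edges: 0-q->0 0-q->2 3-q->0 3-q->1 4-q->5 4-q->7 5-p->3 6-q->4 7-p->4
3. fire R0 via {0↦4, 1↦6}  →  V:8 E:8  edges: 0-q->0 0-q->2 3-q->0 3-q->1 4-q->5 4-q->7 5-p->3 7-p->4
4. fire R0 via {0↦5, 1↦4}  →  V:8 E:7  edges: 0-q->0 0-q->2 3-q->0 3-q->1 4-q->7 5-p->3 7-p->4
5. fire R0 via {0↦7, 1↦4}  →  V:8 E:6  edges: 0-q->0 0-q->2 3-q->0 3-q->1 5-p->3 7-p->4
6. fire R2 via {0↦2, 1↦0}  →  V:8 E:5  edges: 0-q->0 3-q->0 3-q->1 5-p->3 7-p->4
7. fire R3 via {0↦0, 1↦3, 2↦6, 3↦5}  →  V:6 E:4  edges: 0-q->0 3-q->0 3-q->1 7-p->4
normal form: no rule applies after step 7
NF edges: [(0, 0, 'q'), (3, 0, 'q'), (3, 1, 'q'), (7, 4, 'p')]

Answer: p:1 q:3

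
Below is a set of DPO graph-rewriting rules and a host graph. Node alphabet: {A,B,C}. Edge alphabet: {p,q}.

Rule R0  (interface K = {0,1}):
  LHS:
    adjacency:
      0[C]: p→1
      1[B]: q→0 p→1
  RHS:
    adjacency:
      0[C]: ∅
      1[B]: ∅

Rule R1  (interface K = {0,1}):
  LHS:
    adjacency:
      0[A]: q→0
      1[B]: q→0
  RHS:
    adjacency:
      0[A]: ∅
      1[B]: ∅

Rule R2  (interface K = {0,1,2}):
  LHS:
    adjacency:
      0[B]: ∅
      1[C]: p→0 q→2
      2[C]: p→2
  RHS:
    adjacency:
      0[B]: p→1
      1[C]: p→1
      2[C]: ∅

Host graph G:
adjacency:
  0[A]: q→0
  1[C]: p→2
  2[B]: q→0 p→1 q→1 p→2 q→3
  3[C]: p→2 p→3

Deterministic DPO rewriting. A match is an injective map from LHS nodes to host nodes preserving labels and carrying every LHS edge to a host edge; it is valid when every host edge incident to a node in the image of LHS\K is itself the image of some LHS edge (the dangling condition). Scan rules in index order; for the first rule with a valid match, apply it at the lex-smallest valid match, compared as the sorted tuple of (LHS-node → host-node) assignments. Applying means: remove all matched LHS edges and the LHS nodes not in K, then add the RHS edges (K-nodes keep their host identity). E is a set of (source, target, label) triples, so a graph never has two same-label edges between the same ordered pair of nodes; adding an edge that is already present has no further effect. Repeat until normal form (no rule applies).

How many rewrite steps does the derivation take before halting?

Answer: 2

Steps:
initial: |V|=4 |E|=9  E = 0-q->0 1-p->2 2-q->0 2-p->1 2-q->1 2-p->2 2-q->3 3-p->2 3-p->3
step 1: apply R0 at {0↦1, 1↦2}  → |V|=4 |E|=6  E = 0-q->0 2-q->0 2-p->1 2-q->3 3-p->2 3-p->3
step 2: apply R1 at {0↦0, 1↦2}  → |V|=4 |E|=4  E = 2-p->1 2-q->3 3-p->2 3-p->3
final graph: no rule applies after step 2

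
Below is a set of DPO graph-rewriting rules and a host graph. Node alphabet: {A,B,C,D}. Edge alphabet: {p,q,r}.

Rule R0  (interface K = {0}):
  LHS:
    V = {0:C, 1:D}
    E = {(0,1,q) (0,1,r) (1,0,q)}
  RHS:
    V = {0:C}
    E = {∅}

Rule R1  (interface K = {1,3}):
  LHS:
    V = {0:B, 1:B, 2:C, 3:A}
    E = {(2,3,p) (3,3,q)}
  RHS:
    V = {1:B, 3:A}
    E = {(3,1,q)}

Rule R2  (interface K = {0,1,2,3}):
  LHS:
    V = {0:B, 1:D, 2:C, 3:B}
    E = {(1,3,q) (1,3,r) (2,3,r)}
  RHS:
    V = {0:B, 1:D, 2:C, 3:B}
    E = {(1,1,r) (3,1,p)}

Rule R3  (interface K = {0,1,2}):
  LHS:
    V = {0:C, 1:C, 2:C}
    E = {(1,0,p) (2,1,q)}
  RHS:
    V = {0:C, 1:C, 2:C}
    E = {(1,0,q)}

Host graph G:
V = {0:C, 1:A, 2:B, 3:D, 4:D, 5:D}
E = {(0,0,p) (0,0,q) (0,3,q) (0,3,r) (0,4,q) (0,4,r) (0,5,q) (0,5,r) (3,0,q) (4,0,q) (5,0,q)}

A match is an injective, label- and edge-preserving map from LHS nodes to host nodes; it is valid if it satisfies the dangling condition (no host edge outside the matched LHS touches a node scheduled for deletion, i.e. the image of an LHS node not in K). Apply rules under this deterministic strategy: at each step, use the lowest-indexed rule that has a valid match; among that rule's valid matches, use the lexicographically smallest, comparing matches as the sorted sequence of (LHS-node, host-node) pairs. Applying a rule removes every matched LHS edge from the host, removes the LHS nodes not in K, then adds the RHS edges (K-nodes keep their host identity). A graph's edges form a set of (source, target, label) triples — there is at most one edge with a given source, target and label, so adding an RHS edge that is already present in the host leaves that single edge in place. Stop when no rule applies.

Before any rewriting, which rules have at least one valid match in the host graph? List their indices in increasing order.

R0: 3 valid matches — {0↦0, 1↦3}, {0↦0, 1↦4}, {0↦0, 1↦5}
R1: no valid match — LHS pattern not found
R2: no valid match — LHS pattern not found
R3: no valid match — LHS pattern not found

Answer: [R0]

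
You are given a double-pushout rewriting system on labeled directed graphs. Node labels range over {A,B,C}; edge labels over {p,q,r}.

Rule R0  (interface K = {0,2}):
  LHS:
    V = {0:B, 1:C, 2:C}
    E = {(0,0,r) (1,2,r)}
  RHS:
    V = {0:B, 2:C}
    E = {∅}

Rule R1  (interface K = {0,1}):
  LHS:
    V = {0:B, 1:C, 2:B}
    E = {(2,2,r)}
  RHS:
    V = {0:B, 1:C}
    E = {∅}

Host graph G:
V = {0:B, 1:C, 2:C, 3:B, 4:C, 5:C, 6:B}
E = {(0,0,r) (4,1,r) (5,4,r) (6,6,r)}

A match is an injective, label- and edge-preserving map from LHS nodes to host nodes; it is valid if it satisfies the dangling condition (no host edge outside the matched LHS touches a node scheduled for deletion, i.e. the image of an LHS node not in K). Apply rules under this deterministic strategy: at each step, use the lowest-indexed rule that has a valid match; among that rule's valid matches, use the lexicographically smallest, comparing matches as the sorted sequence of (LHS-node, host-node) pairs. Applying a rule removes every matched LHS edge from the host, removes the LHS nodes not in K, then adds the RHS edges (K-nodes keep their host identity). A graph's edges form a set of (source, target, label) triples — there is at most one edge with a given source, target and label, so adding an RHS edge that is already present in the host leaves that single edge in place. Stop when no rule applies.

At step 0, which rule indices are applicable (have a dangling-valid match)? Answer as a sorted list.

Answer: [R0,R1]

Rewrite trace:
R0: 2 valid matches — {0↦0, 1↦5, 2↦4}, {0↦6, 1↦5, 2↦4}
R1: 16 valid matches — {0↦0, 1↦1, 2↦6}, {0↦0, 1↦2, 2↦6}, {0↦0, 1↦4, 2↦6} (+13 more)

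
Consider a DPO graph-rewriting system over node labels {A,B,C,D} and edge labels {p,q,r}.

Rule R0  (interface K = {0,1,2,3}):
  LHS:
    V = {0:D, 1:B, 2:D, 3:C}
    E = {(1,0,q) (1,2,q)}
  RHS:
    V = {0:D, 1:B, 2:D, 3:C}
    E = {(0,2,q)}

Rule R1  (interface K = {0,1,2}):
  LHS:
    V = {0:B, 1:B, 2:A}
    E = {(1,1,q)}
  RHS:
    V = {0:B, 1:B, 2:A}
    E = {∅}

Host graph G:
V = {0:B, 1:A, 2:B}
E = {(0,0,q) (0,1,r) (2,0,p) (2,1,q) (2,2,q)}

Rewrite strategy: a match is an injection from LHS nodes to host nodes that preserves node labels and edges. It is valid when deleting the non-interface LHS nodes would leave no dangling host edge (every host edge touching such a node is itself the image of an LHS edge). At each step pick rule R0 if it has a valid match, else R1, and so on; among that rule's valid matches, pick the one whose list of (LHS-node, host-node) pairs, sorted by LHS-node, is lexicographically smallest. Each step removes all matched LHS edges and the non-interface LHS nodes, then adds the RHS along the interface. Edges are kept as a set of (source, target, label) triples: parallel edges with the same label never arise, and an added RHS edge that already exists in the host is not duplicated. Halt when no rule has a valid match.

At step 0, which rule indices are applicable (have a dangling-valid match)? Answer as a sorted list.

R0: no valid match — LHS pattern not found
R1: 2 valid matches — {0↦0, 1↦2, 2↦1}, {0↦2, 1↦0, 2↦1}

Answer: [R1]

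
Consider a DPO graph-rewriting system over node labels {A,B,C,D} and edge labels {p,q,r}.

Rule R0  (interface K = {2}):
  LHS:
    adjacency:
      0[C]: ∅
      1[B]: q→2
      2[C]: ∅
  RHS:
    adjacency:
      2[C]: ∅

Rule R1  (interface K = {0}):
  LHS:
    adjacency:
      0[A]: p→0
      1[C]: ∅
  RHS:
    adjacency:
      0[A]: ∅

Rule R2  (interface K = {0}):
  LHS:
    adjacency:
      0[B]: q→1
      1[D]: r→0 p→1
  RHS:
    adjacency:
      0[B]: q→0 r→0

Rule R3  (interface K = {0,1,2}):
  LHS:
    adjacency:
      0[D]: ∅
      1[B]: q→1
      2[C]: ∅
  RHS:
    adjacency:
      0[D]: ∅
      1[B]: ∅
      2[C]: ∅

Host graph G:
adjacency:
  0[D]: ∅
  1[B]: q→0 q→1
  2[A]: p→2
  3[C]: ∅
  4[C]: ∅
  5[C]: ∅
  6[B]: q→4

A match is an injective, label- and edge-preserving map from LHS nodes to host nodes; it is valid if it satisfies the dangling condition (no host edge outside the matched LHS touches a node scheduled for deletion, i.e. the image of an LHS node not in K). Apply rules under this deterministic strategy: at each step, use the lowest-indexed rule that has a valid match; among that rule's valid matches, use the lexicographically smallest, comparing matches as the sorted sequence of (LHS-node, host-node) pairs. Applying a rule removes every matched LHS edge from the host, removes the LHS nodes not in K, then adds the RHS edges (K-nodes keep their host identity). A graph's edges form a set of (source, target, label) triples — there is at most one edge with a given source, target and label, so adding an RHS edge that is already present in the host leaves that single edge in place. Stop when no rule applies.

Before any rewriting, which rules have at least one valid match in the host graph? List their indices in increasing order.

R0: 2 valid matches — {0↦3, 1↦6, 2↦4}, {0↦5, 1↦6, 2↦4}
R1: 2 valid matches — {0↦2, 1↦3}, {0↦2, 1↦5}
R2: no valid match — LHS pattern not found
R3: 3 valid matches — {0↦0, 1↦1, 2↦3}, {0↦0, 1↦1, 2↦4}, {0↦0, 1↦1, 2↦5}

Answer: [R0,R1,R3]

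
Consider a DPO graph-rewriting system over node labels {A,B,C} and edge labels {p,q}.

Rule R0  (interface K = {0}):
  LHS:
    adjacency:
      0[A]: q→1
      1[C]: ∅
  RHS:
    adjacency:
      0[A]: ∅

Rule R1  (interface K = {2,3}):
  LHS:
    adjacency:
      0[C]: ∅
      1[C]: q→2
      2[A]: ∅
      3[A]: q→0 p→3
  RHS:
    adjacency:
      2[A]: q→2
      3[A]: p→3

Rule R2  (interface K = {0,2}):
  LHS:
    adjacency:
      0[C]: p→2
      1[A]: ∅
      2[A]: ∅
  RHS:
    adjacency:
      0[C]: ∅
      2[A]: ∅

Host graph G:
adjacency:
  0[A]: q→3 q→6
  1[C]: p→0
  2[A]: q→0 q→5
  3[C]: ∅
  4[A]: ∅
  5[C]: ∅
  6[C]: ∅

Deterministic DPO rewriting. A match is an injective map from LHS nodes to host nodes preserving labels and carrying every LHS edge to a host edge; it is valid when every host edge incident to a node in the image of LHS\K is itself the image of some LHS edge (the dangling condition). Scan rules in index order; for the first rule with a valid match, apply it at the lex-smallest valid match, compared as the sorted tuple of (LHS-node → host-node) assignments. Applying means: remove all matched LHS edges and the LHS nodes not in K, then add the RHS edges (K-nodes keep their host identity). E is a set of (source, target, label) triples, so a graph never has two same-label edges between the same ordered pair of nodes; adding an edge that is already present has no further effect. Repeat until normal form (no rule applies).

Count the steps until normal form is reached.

[0] host  ⇒  7 nodes, 5 edges  {0-q->3 0-q->6 1-p->0 2-q->0 2-q->5}
[1] R0 @ {0↦0, 1↦3}  ⇒  6 nodes, 4 edges  {0-q->6 1-p->0 2-q->0 2-q->5}
[2] R0 @ {0↦0, 1↦6}  ⇒  5 nodes, 3 edges  {1-p->0 2-q->0 2-q->5}
[3] R0 @ {0↦2, 1↦5}  ⇒  4 nodes, 2 edges  {1-p->0 2-q->0}
[4] R2 @ {0↦1, 1↦4, 2↦0}  ⇒  3 nodes, 1 edges  {2-q->0}
final graph: no rule applies after step 4

Answer: 4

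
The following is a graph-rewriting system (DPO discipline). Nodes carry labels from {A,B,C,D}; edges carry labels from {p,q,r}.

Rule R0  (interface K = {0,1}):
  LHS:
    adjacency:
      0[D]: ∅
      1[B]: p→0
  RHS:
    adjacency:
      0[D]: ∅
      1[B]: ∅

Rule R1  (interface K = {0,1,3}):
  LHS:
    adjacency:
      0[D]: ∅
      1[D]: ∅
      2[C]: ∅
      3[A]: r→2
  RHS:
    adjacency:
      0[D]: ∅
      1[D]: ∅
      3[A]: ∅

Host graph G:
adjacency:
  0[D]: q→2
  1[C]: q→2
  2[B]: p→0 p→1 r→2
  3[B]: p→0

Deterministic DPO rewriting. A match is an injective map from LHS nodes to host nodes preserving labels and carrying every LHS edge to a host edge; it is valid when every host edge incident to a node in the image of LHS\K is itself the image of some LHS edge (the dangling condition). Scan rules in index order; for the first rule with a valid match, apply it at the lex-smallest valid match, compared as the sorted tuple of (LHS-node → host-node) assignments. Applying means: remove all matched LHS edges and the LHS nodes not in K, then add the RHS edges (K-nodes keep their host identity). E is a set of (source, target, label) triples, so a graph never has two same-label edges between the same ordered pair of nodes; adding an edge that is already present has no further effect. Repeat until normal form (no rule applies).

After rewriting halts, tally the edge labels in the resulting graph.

Answer: p:1 q:2 r:1

Derivation:
[0] host  ⇒  4 nodes, 6 edges  {0-q->2 1-q->2 2-p->0 2-p->1 2-r->2 3-p->0}
[1] R0 @ {0↦0, 1↦2}  ⇒  4 nodes, 5 edges  {0-q->2 1-q->2 2-p->1 2-r->2 3-p->0}
[2] R0 @ {0↦0, 1↦3}  ⇒  4 nodes, 4 edges  {0-q->2 1-q->2 2-p->1 2-r->2}
halt: no rule applies after step 2
NF edges: [(0, 2, 'q'), (1, 2, 'q'), (2, 1, 'p'), (2, 2, 'r')]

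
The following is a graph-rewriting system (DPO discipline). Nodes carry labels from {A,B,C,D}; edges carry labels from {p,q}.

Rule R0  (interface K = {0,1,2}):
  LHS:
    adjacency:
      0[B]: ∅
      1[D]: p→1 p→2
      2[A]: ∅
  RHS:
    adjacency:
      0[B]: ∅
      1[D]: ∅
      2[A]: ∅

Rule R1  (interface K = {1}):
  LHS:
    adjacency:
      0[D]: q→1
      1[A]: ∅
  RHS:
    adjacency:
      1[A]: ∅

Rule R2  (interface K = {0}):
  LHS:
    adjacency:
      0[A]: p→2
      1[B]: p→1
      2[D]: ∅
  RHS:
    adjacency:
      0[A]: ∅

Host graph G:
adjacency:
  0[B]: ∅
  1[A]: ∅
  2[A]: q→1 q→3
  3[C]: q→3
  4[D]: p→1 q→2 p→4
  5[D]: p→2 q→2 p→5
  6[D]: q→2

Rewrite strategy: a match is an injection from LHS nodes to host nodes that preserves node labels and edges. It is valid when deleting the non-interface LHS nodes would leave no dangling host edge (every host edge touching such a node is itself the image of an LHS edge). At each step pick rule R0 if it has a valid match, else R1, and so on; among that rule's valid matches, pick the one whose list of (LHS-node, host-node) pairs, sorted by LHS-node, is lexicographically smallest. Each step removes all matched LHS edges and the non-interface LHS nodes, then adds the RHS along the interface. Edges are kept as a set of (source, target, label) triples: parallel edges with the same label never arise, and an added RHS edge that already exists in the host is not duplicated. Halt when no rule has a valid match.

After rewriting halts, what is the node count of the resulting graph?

Answer: 4

Rewrite trace:
[0] host  ⇒  7 nodes, 10 edges  {2-q->1 2-q->3 3-q->3 4-p->1 4-q->2 4-p->4 5-p->2 5-q->2 5-p->5 6-q->2}
[1] R0 @ {0↦0, 1↦4, 2↦1}  ⇒  7 nodes, 8 edges  {2-q->1 2-q->3 3-q->3 4-q->2 5-p->2 5-q->2 5-p->5 6-q->2}
[2] R0 @ {0↦0, 1↦5, 2↦2}  ⇒  7 nodes, 6 edges  {2-q->1 2-q->3 3-q->3 4-q->2 5-q->2 6-q->2}
[3] R1 @ {0↦4, 1↦2}  ⇒  6 nodes, 5 edges  {2-q->1 2-q->3 3-q->3 5-q->2 6-q->2}
[4] R1 @ {0↦5, 1↦2}  ⇒  5 nodes, 4 edges  {2-q->1 2-q->3 3-q->3 6-q->2}
[5] R1 @ {0↦6, 1↦2}  ⇒  4 nodes, 3 edges  {2-q->1 2-q->3 3-q->3}
final graph: no rule applies after step 5
NF nodes: {0:B, 1:A, 2:A, 3:C}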